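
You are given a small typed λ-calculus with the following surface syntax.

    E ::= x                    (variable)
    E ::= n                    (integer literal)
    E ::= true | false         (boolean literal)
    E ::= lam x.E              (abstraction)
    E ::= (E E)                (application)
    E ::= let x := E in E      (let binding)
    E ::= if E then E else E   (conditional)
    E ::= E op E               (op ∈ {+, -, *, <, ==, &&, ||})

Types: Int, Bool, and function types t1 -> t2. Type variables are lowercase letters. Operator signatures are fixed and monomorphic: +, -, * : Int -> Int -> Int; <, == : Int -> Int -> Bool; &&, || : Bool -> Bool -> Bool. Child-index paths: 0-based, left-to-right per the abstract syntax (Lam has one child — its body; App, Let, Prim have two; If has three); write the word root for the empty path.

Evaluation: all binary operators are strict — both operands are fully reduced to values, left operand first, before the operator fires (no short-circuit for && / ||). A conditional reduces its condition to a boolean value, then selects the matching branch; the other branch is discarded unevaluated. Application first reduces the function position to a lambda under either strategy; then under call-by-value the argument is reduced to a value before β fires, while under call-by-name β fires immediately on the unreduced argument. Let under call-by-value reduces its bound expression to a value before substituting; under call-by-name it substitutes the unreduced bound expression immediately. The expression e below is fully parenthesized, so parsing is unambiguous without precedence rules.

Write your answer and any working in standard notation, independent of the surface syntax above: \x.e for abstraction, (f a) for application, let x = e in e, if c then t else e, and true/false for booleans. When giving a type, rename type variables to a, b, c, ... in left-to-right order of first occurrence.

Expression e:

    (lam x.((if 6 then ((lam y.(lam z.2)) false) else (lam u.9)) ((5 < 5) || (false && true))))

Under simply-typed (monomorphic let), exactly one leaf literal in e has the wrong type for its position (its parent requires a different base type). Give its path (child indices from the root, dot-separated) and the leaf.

Answer: 0.0.0 : 6

Trace:
  unify Int ~ Bool
  FAIL: mismatch Int ~ Bool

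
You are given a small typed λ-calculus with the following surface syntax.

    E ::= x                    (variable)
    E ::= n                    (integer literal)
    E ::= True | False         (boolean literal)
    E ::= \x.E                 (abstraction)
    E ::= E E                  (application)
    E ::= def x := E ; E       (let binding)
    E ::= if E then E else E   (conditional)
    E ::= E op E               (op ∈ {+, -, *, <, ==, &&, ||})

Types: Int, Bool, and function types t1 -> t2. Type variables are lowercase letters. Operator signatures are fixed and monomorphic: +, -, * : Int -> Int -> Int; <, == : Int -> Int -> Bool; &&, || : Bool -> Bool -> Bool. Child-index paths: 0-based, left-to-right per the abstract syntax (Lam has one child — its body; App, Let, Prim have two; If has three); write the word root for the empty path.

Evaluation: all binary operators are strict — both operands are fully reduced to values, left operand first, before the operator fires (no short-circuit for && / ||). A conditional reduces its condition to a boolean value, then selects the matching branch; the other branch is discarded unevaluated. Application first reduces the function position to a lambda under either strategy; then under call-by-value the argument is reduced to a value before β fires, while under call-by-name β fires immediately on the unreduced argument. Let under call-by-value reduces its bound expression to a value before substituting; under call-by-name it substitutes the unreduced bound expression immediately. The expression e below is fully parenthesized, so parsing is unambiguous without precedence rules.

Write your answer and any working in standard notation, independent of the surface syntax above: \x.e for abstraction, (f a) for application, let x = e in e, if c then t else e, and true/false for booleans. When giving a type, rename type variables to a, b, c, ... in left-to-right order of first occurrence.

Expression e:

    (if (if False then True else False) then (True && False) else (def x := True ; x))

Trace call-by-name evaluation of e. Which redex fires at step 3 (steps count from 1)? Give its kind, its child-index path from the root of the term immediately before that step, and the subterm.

Trace:
step 0: (if (if false then true else false) then (true && false) else (let x = true in x))
step 1: [if@0] (if false then (true && false) else (let x = true in x))
step 2: [if@root] (let x = true in x)
step 3: [let@root] true

Answer: let at root : (let x = true in x)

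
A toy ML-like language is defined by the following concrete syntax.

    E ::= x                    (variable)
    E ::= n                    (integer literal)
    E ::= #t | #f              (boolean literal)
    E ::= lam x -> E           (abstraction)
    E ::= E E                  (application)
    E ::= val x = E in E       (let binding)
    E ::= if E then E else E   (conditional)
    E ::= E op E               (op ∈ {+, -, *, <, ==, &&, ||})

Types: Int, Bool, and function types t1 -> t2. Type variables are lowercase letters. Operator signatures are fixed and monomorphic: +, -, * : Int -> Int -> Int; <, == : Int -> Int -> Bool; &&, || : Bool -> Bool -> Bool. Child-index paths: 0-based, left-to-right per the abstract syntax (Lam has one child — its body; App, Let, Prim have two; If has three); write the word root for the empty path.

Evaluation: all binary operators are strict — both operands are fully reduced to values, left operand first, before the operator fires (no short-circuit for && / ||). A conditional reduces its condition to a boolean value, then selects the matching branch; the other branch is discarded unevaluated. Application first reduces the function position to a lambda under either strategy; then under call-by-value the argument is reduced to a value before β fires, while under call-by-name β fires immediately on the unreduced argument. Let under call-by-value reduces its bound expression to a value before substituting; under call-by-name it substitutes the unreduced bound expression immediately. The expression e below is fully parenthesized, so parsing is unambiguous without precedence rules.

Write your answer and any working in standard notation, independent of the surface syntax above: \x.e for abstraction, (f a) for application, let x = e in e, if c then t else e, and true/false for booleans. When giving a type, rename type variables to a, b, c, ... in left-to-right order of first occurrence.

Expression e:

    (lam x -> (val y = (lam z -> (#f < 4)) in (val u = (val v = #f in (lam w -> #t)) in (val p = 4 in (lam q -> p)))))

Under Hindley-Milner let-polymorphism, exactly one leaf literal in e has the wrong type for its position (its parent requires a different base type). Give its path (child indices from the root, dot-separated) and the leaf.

Answer: 0.0.0.0 : false

Derivation:
  unify Bool ~ Int
  FAIL: mismatch Bool ~ Int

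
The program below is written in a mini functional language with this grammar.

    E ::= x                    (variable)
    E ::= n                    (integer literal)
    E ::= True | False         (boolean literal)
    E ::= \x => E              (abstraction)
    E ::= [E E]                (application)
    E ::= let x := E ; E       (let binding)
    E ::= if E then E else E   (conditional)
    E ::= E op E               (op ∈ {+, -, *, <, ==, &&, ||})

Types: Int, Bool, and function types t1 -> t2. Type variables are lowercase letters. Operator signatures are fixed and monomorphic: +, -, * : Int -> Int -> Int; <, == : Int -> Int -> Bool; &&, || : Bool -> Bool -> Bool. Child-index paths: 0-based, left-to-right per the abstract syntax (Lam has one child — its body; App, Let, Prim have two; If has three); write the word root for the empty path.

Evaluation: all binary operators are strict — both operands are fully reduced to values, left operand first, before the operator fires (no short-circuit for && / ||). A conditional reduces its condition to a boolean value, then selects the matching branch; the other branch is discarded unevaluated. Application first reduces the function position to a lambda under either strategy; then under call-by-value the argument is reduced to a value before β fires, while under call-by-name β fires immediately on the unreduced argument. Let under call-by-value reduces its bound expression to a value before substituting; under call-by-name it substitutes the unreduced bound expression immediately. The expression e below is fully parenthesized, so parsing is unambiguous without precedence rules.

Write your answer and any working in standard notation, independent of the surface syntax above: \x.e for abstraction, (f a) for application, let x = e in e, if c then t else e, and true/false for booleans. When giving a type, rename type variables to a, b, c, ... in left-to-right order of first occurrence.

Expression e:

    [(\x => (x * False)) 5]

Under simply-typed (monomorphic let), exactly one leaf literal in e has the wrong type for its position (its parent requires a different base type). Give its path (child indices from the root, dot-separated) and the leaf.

Working:
x : a
  unify a ~ Int
  unify Bool ~ Int
  FAIL: mismatch Bool ~ Int

Answer: 0.0.1 : false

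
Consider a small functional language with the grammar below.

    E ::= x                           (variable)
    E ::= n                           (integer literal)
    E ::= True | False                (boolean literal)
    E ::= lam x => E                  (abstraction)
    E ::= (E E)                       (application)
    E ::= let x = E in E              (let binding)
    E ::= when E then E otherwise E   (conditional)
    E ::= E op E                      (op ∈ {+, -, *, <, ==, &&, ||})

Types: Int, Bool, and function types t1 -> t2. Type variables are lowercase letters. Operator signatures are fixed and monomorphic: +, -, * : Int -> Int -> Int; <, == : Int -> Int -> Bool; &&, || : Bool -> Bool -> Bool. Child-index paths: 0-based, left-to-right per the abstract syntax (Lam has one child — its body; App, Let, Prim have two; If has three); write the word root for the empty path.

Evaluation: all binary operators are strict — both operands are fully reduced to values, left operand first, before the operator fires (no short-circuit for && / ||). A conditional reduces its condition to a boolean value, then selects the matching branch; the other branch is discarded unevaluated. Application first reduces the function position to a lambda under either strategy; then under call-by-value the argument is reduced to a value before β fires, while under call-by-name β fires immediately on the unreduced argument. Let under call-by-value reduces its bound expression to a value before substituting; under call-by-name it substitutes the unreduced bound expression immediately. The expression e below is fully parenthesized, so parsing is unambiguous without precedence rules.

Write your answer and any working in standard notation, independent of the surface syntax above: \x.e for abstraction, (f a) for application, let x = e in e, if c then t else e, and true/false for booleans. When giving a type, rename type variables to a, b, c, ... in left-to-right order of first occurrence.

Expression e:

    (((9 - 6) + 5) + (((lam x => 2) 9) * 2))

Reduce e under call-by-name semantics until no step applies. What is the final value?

Trace:
step 0: (((9 - 6) + 5) + (((\x.2) 9) * 2))
step 1: [delta@0.0] ((3 + 5) + (((\x.2) 9) * 2))
step 2: [delta@0] (8 + (((\x.2) 9) * 2))
step 3: [beta@1.0] (8 + (2 * 2))
step 4: [delta@1] (8 + 4)
step 5: [delta@root] 12

Answer: 12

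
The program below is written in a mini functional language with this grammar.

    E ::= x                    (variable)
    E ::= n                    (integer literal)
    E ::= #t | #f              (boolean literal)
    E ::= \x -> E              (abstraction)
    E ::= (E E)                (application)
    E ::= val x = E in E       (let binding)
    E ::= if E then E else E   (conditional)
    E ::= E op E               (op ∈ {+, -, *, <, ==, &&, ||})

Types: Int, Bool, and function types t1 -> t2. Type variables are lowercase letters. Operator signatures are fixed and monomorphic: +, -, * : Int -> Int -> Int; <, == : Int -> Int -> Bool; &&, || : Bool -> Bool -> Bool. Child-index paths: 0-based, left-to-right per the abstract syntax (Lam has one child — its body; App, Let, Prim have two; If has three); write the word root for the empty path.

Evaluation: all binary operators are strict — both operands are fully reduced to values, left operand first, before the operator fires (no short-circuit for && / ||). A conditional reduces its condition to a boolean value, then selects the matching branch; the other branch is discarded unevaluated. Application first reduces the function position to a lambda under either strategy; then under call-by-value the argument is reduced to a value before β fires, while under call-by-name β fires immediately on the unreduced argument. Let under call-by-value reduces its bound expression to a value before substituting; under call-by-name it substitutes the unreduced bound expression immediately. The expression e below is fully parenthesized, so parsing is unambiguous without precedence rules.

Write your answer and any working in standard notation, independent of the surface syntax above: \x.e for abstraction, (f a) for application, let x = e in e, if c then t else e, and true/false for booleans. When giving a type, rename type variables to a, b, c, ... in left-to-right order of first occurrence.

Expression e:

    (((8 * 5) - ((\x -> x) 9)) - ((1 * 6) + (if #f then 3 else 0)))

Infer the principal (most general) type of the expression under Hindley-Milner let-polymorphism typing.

Working:
  unify Int ~ Int
  unify Int ~ Int
  unify Int ~ Int
x : a
\x._ : a -> a
  unify a -> a ~ Int -> b
  unify a ~ Int
  unify Int ~ b
_ _ : Int
  unify Int ~ Int
  unify Int ~ Int
  unify Int ~ Int
  unify Int ~ Int
  unify Int ~ Int
  unify Bool ~ Bool
  unify Int ~ Int
  unify Int ~ Int
  unify Int ~ Int

Answer: Int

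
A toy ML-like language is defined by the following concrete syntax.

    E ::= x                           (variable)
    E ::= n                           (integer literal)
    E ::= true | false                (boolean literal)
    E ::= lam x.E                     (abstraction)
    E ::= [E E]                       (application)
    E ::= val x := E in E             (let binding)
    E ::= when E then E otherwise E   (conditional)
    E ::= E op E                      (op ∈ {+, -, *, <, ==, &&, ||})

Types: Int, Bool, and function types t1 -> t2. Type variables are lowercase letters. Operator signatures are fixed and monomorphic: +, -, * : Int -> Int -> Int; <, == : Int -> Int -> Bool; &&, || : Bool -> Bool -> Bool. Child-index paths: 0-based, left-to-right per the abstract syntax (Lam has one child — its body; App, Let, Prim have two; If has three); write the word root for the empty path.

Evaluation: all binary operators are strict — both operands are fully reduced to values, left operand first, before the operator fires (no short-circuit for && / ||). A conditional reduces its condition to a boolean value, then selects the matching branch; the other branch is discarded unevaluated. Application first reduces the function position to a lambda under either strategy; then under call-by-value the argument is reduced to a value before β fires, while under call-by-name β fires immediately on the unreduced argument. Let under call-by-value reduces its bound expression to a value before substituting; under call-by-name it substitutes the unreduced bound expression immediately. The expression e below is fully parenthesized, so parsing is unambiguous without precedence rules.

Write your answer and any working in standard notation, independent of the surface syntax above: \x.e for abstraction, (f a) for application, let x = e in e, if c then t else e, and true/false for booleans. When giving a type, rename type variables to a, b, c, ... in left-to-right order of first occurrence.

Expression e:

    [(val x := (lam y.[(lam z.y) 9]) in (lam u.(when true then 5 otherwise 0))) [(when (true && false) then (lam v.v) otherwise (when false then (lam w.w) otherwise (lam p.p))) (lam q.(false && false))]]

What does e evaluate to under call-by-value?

Working:
step 0: ((let x = (\y.((\z.y) 9)) in (\u.(if true then 5 else 0))) ((if (true && false) then (\v.v) else (if false then (\w.w) else (\p.p))) (\q.(false && false))))
step 1: [let@0] ((\u.(if true then 5 else 0)) ((if (true && false) then (\v.v) else (if false then (\w.w) else (\p.p))) (\q.(false && false))))
step 2: [delta@1.0.0] ((\u.(if true then 5 else 0)) ((if false then (\v.v) else (if false then (\w.w) else (\p.p))) (\q.(false && false))))
step 3: [if@1.0] ((\u.(if true then 5 else 0)) ((if false then (\w.w) else (\p.p)) (\q.(false && false))))
step 4: [if@1.0] ((\u.(if true then 5 else 0)) ((\p.p) (\q.(false && false))))
step 5: [beta@1] ((\u.(if true then 5 else 0)) (\q.(false && false)))
step 6: [beta@root] (if true then 5 else 0)
step 7: [if@root] 5

Answer: 5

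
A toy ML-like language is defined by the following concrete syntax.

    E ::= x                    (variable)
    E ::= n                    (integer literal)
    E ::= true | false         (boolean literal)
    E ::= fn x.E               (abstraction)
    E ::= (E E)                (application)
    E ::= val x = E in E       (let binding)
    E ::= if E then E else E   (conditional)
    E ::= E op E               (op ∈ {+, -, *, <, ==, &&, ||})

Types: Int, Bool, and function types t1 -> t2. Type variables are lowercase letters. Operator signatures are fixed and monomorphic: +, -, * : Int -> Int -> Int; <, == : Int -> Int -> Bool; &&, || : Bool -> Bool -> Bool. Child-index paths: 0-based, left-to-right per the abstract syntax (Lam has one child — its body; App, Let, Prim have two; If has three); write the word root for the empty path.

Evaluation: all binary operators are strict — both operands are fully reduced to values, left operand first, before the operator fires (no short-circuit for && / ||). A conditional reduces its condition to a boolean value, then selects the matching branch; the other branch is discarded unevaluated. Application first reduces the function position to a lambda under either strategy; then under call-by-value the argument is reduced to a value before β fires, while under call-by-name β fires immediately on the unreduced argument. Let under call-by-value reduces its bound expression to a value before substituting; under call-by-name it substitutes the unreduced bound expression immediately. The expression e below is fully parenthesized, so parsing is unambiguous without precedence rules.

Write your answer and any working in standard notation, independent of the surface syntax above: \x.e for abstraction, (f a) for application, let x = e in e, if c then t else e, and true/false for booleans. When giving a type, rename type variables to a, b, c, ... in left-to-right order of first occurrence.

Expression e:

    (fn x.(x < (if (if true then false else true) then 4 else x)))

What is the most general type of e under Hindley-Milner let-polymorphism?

Derivation:
x : a
  unify a ~ Int
  unify Bool ~ Bool
  unify Bool ~ Bool
  unify Bool ~ Bool
x : Int
  unify Int ~ Int
  unify Int ~ Int
\x._ : Int -> Bool

Answer: Int -> Bool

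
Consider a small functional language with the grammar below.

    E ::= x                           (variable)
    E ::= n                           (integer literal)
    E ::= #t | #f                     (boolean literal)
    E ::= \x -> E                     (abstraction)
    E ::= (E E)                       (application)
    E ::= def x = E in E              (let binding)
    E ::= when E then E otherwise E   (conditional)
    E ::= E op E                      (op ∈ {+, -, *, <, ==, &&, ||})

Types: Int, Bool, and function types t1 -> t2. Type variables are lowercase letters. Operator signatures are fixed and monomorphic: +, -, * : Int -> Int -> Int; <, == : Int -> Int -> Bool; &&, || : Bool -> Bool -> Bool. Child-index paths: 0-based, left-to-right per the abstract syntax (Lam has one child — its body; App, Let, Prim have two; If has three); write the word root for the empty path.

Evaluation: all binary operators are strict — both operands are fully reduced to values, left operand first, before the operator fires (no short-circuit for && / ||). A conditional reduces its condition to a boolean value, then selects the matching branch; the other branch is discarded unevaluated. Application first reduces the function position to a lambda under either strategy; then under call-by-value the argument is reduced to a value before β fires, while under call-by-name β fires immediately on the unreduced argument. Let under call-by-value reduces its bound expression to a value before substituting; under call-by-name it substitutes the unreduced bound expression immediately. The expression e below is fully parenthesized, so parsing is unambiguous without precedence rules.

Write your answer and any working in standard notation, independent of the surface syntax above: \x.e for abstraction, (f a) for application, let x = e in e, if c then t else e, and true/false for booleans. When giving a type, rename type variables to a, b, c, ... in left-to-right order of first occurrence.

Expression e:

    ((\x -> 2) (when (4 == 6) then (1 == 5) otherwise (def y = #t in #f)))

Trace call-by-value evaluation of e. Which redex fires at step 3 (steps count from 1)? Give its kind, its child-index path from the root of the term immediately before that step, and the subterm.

Working:
step 0: ((\x.2) (if (4 == 6) then (1 == 5) else (let y = true in false)))
step 1: [delta@1.0] ((\x.2) (if false then (1 == 5) else (let y = true in false)))
step 2: [if@1] ((\x.2) (let y = true in false))
step 3: [let@1] ((\x.2) false)

Answer: let at 1 : (let y = true in false)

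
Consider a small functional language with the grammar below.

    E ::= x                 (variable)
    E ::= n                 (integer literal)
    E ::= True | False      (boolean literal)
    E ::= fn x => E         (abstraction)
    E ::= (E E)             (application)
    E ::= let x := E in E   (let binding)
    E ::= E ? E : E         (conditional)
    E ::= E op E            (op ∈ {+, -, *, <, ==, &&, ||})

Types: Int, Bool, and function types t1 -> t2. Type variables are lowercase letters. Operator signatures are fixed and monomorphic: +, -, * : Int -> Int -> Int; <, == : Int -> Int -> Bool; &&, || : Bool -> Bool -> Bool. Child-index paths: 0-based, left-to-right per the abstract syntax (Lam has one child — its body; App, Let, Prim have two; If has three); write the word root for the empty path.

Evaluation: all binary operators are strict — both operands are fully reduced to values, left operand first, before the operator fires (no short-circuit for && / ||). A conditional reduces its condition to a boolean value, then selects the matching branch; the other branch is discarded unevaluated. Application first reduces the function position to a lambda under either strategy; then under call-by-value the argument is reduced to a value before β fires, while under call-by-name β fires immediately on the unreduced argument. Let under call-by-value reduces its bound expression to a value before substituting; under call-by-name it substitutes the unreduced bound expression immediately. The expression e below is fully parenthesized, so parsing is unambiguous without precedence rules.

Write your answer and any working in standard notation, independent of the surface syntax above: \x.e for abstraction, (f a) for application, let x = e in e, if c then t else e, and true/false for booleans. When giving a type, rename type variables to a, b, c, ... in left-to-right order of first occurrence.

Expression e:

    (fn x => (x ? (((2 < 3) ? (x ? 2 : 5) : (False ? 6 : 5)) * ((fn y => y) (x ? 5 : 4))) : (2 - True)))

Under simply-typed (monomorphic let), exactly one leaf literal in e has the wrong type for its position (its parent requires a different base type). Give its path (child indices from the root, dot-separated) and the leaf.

Answer: 0.2.1 : true

Working:
x : a
  unify a ~ Bool
  unify Int ~ Int
  unify Int ~ Int
  unify Bool ~ Bool
x : Bool
  unify Bool ~ Bool
  unify Int ~ Int
  unify Bool ~ Bool
  unify Int ~ Int
  unify Int ~ Int
  unify Int ~ Int
y : b
\y._ : b -> b
x : Bool
  unify Bool ~ Bool
  unify Int ~ Int
  unify b -> b ~ Int -> c
  unify b ~ Int
  unify Int ~ c
_ _ : Int
  unify Int ~ Int
  unify Int ~ Int
  unify Bool ~ Int
  FAIL: mismatch Bool ~ Int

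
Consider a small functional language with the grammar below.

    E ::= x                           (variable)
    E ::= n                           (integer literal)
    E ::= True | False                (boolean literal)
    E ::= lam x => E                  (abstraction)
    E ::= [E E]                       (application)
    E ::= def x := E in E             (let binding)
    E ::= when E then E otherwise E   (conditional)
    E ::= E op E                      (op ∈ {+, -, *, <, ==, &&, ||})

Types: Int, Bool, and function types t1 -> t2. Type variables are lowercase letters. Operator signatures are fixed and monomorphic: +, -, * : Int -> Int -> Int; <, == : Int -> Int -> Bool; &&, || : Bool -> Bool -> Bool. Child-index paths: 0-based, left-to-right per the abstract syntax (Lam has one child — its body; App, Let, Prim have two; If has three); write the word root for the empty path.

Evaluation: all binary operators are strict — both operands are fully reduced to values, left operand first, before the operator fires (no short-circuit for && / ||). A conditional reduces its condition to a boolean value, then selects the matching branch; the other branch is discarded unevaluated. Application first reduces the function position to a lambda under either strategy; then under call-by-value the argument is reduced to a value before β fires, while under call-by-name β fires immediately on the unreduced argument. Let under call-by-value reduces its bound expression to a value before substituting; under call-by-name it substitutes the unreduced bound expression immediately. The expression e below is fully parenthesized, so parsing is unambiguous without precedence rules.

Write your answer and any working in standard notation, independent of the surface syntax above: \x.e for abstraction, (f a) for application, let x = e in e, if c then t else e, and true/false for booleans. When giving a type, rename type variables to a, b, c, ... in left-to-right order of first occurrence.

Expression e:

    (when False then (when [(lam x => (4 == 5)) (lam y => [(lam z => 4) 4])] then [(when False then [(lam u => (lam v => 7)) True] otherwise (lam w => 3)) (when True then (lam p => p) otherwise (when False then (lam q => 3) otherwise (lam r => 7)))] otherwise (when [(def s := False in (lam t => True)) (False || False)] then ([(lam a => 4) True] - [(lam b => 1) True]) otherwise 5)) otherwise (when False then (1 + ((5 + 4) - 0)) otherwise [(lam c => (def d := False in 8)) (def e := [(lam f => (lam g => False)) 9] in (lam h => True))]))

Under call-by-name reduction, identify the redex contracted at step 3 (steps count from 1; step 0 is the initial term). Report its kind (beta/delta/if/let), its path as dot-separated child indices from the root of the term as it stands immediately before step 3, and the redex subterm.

Answer: beta at root : ((\c.(let d = false in 8)) (let e = ((\f.(\g.false)) 9) in (\h.true)))

Working:
step 0: (if false then (if ((\x.(4 == 5)) (\y.((\z.4) 4))) then ((if false then ((\u.(\v.7)) true) else (\w.3)) (if true then (\p.p) else (if false then (\q.3) else (\r.7)))) else (if ((let s = false in (\t.true)) (false || false)) then (((\a.4) true) - ((\b.1) true)) else 5)) else (if false then (1 + ((5 + 4) - 0)) else ((\c.(let d = false in 8)) (let e = ((\f.(\g.false)) 9) in (\h.true)))))
step 1: [if@root] (if false then (1 + ((5 + 4) - 0)) else ((\c.(let d = false in 8)) (let e = ((\f.(\g.false)) 9) in (\h.true))))
step 2: [if@root] ((\c.(let d = false in 8)) (let e = ((\f.(\g.false)) 9) in (\h.true)))
step 3: [beta@root] (let d = false in 8)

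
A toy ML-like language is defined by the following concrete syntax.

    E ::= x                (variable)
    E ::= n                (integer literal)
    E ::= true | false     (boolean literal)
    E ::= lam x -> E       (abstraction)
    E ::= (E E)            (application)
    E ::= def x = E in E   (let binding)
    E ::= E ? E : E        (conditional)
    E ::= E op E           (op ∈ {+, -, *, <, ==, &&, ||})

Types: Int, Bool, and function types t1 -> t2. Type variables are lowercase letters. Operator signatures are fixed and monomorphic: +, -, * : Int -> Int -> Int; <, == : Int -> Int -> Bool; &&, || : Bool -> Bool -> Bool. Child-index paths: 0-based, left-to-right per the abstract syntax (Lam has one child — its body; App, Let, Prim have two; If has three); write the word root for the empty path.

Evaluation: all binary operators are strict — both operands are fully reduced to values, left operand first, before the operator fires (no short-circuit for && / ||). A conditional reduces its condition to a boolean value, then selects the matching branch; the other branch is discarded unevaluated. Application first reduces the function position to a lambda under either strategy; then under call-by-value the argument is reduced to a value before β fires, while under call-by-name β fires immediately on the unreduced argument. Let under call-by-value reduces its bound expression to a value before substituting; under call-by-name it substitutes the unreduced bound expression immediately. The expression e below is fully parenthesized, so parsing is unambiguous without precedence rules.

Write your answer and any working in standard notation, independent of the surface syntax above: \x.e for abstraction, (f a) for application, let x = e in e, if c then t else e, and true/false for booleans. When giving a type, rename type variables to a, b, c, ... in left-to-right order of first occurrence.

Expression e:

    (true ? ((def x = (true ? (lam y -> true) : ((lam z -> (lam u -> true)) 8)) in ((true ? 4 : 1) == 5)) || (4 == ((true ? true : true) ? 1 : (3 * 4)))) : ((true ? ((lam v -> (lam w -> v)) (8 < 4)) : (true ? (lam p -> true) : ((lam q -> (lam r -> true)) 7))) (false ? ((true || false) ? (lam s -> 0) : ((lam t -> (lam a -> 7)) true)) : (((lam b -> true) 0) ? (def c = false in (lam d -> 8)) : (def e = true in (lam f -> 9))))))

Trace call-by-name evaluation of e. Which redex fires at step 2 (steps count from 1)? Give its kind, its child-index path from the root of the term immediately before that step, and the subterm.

Answer: let at 0 : (let x = (if true then (\y.true) else ((\z.(\u.true)) 8)) in ((if true then 4 else 1) == 5))

Derivation:
step 0: (if true then ((let x = (if true then (\y.true) else ((\z.(\u.true)) 8)) in ((if true then 4 else 1) == 5)) || (4 == (if (if true then true else true) then 1 else (3 * 4)))) else ((if true then ((\v.(\w.v)) (8 < 4)) else (if true then (\p.true) else ((\q.(\r.true)) 7))) (if false then (if (true || false) then (\s.0) else ((\t.(\a.7)) true)) else (if ((\b.true) 0) then (let c = false in (\d.8)) else (let e = true in (\f.9))))))
step 1: [if@root] ((let x = (if true then (\y.true) else ((\z.(\u.true)) 8)) in ((if true then 4 else 1) == 5)) || (4 == (if (if true then true else true) then 1 else (3 * 4))))
step 2: [let@0] (((if true then 4 else 1) == 5) || (4 == (if (if true then true else true) then 1 else (3 * 4))))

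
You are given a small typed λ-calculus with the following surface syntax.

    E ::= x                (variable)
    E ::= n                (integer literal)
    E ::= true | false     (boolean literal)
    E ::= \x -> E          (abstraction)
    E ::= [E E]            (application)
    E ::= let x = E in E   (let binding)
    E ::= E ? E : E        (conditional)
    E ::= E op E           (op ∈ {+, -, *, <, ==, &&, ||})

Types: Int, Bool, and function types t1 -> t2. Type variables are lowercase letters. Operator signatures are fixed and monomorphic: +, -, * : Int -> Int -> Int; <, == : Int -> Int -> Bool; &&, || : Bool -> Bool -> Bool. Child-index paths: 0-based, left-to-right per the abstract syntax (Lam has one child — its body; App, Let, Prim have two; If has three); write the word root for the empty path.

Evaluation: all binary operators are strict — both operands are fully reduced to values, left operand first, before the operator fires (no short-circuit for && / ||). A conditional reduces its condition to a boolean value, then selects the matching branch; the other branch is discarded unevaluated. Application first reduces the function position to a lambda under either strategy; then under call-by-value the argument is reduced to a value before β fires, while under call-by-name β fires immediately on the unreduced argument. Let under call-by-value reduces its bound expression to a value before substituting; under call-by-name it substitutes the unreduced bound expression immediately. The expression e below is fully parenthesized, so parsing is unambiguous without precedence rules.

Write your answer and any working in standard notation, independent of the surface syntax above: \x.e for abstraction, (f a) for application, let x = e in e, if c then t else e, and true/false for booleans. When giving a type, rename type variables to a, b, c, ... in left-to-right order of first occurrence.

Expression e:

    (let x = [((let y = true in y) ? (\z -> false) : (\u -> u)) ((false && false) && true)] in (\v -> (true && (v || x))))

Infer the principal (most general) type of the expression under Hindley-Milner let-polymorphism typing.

Answer: Bool -> Bool

Working:
let y : Bool
y : Bool
  unify Bool ~ Bool
\z._ : a -> Bool
u : b
\u._ : b -> b
  unify a -> Bool ~ b -> b
  unify a ~ b
  unify Bool ~ b
  unify Bool ~ Bool
  unify Bool ~ Bool
  unify Bool ~ Bool
  unify Bool ~ Bool
  unify Bool -> Bool ~ Bool -> c
  unify Bool ~ Bool
  unify Bool ~ c
_ _ : Bool
let x : Bool
  unify Bool ~ Bool
v : d
  unify d ~ Bool
x : Bool
  unify Bool ~ Bool
  unify Bool ~ Bool
\v._ : Bool -> Bool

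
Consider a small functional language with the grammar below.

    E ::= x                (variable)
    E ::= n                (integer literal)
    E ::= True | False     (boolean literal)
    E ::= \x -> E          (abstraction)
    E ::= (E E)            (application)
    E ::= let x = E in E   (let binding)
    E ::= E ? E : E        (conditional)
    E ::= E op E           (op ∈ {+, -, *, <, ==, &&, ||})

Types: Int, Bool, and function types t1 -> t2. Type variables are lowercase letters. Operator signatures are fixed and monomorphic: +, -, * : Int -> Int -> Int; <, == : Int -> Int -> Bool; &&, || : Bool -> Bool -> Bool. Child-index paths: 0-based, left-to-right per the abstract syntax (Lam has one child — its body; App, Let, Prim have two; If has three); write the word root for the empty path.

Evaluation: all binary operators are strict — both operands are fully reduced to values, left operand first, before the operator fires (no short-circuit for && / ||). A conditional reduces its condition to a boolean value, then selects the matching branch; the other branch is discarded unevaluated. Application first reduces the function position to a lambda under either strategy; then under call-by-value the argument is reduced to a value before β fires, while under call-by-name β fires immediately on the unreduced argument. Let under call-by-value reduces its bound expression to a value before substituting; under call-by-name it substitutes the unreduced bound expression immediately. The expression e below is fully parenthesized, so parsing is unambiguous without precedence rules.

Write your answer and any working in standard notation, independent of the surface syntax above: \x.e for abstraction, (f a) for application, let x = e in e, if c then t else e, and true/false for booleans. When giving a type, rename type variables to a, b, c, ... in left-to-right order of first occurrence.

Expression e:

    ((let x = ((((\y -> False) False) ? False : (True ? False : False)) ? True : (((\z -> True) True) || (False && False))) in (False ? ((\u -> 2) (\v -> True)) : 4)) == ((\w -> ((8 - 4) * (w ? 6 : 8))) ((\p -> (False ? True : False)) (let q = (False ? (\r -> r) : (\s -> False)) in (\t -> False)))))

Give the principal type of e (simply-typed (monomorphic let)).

Derivation:
\y._ : a -> Bool
  unify a -> Bool ~ Bool -> b
  unify a ~ Bool
  unify Bool ~ b
_ _ : Bool
  unify Bool ~ Bool
  unify Bool ~ Bool
  unify Bool ~ Bool
  unify Bool ~ Bool
  unify Bool ~ Bool
\z._ : c -> Bool
  unify c -> Bool ~ Bool -> d
  unify c ~ Bool
  unify Bool ~ d
_ _ : Bool
  unify Bool ~ Bool
  unify Bool ~ Bool
  unify Bool ~ Bool
  unify Bool ~ Bool
  unify Bool ~ Bool
let x : Bool
  unify Bool ~ Bool
\u._ : e -> Int
\v._ : f -> Bool
  unify e -> Int ~ (f -> Bool) -> g
  unify e ~ f -> Bool
  unify Int ~ g
_ _ : Int
  unify Int ~ Int
  unify Int ~ Int
  unify Int ~ Int
  unify Int ~ Int
  unify Int ~ Int
w : h
  unify h ~ Bool
  unify Int ~ Int
  unify Int ~ Int
\w._ : Bool -> Int
  unify Bool ~ Bool
  unify Bool ~ Bool
\p._ : i -> Bool
  unify Bool ~ Bool
r : j
\r._ : j -> j
\s._ : k -> Bool
  unify j -> j ~ k -> Bool
  unify j ~ k
  unify k ~ Bool
let q : Bool -> Bool
\t._ : l -> Bool
  unify i -> Bool ~ (l -> Bool) -> m
  unify i ~ l -> Bool
  unify Bool ~ m
_ _ : Bool
  unify Bool -> Int ~ Bool -> n
  unify Bool ~ Bool
  unify Int ~ n
_ _ : Int
  unify Int ~ Int

Answer: Bool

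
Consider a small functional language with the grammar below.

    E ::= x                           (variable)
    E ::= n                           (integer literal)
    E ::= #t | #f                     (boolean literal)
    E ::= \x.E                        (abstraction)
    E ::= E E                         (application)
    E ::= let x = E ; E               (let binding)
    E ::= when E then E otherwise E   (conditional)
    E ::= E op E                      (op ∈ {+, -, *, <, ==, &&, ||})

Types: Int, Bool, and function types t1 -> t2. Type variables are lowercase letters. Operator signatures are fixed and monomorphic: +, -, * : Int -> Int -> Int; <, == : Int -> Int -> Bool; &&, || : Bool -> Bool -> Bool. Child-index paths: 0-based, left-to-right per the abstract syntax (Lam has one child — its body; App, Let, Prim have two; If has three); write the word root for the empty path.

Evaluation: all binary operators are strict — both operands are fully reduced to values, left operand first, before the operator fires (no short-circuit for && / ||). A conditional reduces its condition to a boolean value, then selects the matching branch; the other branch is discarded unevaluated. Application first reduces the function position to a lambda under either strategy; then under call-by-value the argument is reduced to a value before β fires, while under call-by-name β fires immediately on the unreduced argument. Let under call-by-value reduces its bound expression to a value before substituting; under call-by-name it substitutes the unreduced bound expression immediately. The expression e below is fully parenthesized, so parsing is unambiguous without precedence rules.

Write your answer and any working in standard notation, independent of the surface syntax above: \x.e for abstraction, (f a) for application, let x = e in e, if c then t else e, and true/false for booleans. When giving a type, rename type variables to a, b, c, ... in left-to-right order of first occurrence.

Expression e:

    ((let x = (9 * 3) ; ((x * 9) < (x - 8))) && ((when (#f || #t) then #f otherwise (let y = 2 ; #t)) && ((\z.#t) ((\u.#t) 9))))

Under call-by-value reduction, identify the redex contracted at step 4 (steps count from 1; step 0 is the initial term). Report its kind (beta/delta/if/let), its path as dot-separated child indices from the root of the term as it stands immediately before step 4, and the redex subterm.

Answer: delta at 0.1 : (27 - 8)

Derivation:
step 0: ((let x = (9 * 3) in ((x * 9) < (x - 8))) && ((if (false || true) then false else (let y = 2 in true)) && ((\z.true) ((\u.true) 9))))
step 1: [delta@0.0] ((let x = 27 in ((x * 9) < (x - 8))) && ((if (false || true) then false else (let y = 2 in true)) && ((\z.true) ((\u.true) 9))))
step 2: [let@0] (((27 * 9) < (27 - 8)) && ((if (false || true) then false else (let y = 2 in true)) && ((\z.true) ((\u.true) 9))))
step 3: [delta@0.0] ((243 < (27 - 8)) && ((if (false || true) then false else (let y = 2 in true)) && ((\z.true) ((\u.true) 9))))
step 4: [delta@0.1] ((243 < 19) && ((if (false || true) then false else (let y = 2 in true)) && ((\z.true) ((\u.true) 9))))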